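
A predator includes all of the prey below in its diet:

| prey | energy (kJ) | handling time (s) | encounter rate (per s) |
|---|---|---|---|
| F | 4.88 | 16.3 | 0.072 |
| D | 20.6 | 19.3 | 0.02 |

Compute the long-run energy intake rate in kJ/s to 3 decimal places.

0.298 kJ/s

R = (0.072×4.88 + 0.02×20.6) / (1 + 0.072×16.3 + 0.02×19.3) = 0.7634/2.56 = 0.2982 kJ/s.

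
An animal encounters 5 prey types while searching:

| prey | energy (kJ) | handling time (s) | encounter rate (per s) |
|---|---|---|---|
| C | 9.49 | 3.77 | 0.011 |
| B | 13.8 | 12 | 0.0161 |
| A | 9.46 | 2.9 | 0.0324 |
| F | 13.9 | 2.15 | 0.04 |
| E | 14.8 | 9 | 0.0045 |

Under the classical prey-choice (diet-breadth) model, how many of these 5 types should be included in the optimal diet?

E/h in descending order: F 6.47, A 3.26, C 2.52, E 1.64, B 1.15 kJ/s. The optimal diet is the largest prefix of this list for which every included type satisfies E_i/h_i > R on the types above it.
Rate on top 1: 0.512. A: 3.26 > 0.512 → include.
Rate on top 2: 0.731. C: 2.52 > 0.731 → include.
Rate on top 3: 0.7916. E: 1.64 > 0.7916 → include.
Rate on top 4: 0.819. B: 1.15 > 0.819 → include.
Optimal diet: F, A, C, E, B — 5 of 5 types.

5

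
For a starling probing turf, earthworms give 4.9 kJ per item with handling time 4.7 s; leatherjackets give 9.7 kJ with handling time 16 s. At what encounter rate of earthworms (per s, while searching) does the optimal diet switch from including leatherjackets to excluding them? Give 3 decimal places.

At the threshold, the rate on earthworms alone equals the profitability of leatherjackets: λ·4.9/(1 + λ·4.7) = 9.7/16 = 0.6062.
Rearranging, λ(4.9 − 0.6062×4.7) = 0.6062, so λ = 0.6062/2.051 = 0.2956 per s.

0.296 per s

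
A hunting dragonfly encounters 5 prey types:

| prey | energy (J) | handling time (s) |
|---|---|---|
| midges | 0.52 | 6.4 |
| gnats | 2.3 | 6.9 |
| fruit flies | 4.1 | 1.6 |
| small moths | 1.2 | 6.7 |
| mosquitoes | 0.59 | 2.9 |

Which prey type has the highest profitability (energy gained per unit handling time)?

In descending order of E/h:
fruit flies: 4.1/1.6 = 2.56 J/s
gnats: 2.3/6.9 = 0.333 J/s
mosquitoes: 0.59/2.9 = 0.203 J/s
small moths: 1.2/6.7 = 0.179 J/s
midges: 0.52/6.4 = 0.0813 J/s

fruit flies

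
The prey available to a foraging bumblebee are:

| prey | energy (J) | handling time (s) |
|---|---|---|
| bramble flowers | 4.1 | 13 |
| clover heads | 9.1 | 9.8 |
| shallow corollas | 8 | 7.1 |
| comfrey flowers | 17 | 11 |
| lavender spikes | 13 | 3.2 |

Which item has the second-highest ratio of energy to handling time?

In descending order of E/h:
lavender spikes: 13/3.2 = 4.06 J/s
comfrey flowers: 17/11 = 1.55 J/s
shallow corollas: 8/7.1 = 1.13 J/s
clover heads: 9.1/9.8 = 0.929 J/s
bramble flowers: 4.1/13 = 0.315 J/s

comfrey flowers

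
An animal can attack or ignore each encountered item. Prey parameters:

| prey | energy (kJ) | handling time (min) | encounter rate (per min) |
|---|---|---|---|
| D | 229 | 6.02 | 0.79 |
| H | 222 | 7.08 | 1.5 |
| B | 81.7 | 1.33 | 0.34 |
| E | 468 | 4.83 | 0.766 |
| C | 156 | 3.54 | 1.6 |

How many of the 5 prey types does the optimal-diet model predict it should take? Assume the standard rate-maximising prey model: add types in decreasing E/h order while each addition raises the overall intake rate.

Profitabilities (E/h, kJ/min): E 96.9, B 61.4, C 44.1, D 38, H 31.4. Add prey in this order while the next type's profitability exceeds the intake rate on those already taken.
Rate on top 1: 76.28. B: 61.4 < 76.28 → exclude; stop.
Optimal diet: E — 1 of 5 types.

1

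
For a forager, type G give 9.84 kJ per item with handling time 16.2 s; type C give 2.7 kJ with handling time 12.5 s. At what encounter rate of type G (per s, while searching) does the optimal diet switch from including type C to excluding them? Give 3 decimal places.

Drop type C once their profitability E₂/h₂ falls below the rate achievable on type G alone: E₂/h₂ = λE₁/(1 + λh₁).
Solve for λ: λE₁h₂ = E₂(1 + λh₁) → λ(E₁h₂ − E₂h₁) = E₂ → λ = E₂/(E₁h₂ − E₂h₁).
λ = 2.7/(9.84×12.5 − 2.7×16.2) = 2.7/79.26 = 0.03407 per s.

0.034 per s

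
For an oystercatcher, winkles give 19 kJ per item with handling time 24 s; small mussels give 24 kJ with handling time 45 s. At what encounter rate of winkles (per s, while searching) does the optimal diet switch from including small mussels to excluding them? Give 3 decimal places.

0.086 per s

Drop small mussels once their profitability E₂/h₂ falls below the rate achievable on winkles alone: E₂/h₂ = λE₁/(1 + λh₁).
Solve for λ: λE₁h₂ = E₂(1 + λh₁) → λ(E₁h₂ − E₂h₁) = E₂ → λ = E₂/(E₁h₂ − E₂h₁).
λ = 24/(19×45 − 24×24) = 24/279 = 0.08602 per s.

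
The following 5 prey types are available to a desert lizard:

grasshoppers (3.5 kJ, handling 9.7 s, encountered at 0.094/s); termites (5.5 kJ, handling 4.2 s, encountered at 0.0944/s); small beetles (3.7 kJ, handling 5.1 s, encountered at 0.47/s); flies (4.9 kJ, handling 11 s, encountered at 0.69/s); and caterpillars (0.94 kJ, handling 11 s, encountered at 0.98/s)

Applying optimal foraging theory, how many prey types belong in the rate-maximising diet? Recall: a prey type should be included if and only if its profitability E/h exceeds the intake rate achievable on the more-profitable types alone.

2

Rank by E/h (kJ/s): termites 1.31, small beetles 0.725, flies 0.445, grasshoppers 0.361, caterpillars 0.0855. Include each in turn until the next type's E/h falls below the running intake rate.
Rate on top 1: 0.3718. small beetles: 0.725 > 0.3718 → include.
Rate on top 2: 0.5953. flies: 0.445 < 0.5953 → exclude; stop.
Optimal diet: termites, small beetles — 2 of 5 types.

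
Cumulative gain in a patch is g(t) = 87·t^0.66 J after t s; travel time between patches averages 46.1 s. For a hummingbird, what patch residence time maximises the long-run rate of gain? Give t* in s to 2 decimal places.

Maximise g(t)/(T+t): set derivative to zero → g'(t)(T+t) = g(t).
g'(t) = 0.66·87·t^-0.34. Setting 0.66·87·t^-0.34 = 87·t^0.66/(46.1+t) gives 0.66(46.1+t) = t, so 0.34·t = 0.66×46.1.
t* = 0.66×46.1/0.34 = 89.49 s.

89.49 s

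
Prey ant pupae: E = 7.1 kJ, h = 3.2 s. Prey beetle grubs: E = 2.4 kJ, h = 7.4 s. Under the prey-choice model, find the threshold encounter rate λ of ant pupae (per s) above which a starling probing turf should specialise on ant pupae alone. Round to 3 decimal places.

At the threshold, the rate on ant pupae alone equals the profitability of beetle grubs: λ·7.1/(1 + λ·3.2) = 2.4/7.4 = 0.3243.
Rearranging, λ(7.1 − 0.3243×3.2) = 0.3243, so λ = 0.3243/6.062 = 0.0535 per s.

0.053 per s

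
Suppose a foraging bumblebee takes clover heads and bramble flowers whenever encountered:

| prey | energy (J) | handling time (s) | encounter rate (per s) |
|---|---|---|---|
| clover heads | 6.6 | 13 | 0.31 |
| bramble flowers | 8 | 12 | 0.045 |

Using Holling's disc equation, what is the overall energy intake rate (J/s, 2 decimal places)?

0.43 J/s

R = Σλ_iE_i / (1 + Σλ_ih_i)
Numerator: 0.31×6.6 + 0.045×8 = 2.406
Denominator: 1 + 0.31×13 + 0.045×12 = 5.57
R = 2.406/5.57 = 0.432 J/s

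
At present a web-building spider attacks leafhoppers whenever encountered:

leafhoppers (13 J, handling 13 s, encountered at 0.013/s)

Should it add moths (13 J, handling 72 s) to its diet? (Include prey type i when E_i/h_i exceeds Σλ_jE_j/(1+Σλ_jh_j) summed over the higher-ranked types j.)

Yes

Intake rate on the current diet: R = (0.013×13) / (1 + 0.013×13) = 0.169/1.169 = 0.1446 J/s.
moths: E/h = 13/72 = 0.1806 J/s.
0.1806 > 0.1446, so adding moths raises the average — include it.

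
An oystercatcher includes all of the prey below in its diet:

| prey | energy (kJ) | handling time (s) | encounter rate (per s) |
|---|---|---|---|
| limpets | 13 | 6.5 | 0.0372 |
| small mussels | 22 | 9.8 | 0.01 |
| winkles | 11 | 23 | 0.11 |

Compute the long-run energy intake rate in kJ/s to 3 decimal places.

0.494 kJ/s

R = Σλ_iE_i / (1 + Σλ_ih_i)
Numerator: 0.0372×13 + 0.01×22 + 0.11×11 = 1.914
Denominator: 1 + 0.0372×6.5 + 0.01×9.8 + 0.11×23 = 3.87
R = 1.914/3.87 = 0.4945 kJ/s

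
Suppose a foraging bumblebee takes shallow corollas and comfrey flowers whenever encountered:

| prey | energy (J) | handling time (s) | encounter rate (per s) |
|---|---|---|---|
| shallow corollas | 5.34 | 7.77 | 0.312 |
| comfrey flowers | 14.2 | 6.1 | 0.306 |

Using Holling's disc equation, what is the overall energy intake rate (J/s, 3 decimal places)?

1.136 J/s

Energy encountered per unit search time: 0.312×5.34 + 0.306×14.2 = 6.011 J/s.
Handling time per unit search time: 0.312×7.77 + 0.306×6.1 = 4.291.
Rate = 6.011/(1 + 4.291) = 1.136 J/s.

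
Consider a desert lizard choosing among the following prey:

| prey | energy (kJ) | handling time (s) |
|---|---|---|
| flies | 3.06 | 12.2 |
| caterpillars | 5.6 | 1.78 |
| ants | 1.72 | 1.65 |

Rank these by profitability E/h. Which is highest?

Profitability E/h (kJ/s): flies = 3.06/12.2 = 0.251, caterpillars = 5.6/1.78 = 3.15, ants = 1.72/1.65 = 1.04.
Ranked: caterpillars > ants > flies.

caterpillars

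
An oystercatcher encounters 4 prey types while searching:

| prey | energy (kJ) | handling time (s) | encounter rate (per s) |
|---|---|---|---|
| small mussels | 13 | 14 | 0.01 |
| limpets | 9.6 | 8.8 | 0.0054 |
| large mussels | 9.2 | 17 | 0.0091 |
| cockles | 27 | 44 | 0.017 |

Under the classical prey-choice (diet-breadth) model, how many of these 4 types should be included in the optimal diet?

4

Rank by E/h (kJ/s): limpets 1.09, small mussels 0.929, cockles 0.614, large mussels 0.541. Include each in turn until the next type's E/h falls below the running intake rate.
Rate on top 1: 0.04949. small mussels: 0.929 > 0.04949 → include.
Rate on top 2: 0.1531. cockles: 0.614 > 0.1531 → include.
Rate on top 3: 0.3311. large mussels: 0.541 > 0.3311 → include.
Optimal diet: limpets, small mussels, cockles, large mussels — 4 of 4 types.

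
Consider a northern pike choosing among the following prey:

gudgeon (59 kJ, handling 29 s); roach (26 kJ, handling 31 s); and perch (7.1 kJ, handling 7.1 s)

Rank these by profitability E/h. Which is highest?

In descending order of E/h:
gudgeon: 59/29 = 2.03 kJ/s
perch: 7.1/7.1 = 1 kJ/s
roach: 26/31 = 0.839 kJ/s

gudgeon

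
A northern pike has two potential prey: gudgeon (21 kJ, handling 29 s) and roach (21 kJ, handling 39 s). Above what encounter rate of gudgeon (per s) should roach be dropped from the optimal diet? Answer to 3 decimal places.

0.100 per s

The zero-one rule: include roach iff E₂/h₂ > λE₁/(1+λh₁). Equality gives the switch point.
λE₁h₂ = E₂ + λE₂h₁ ⇒ λ = E₂/(E₁h₂ − E₂h₁) = 21/(819 − 609) = 0.1 per s.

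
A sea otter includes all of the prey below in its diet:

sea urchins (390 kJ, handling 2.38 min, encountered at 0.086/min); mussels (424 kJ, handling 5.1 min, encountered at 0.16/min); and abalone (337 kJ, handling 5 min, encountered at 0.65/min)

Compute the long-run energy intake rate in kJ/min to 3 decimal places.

60.795 kJ/min

R = Σλ_iE_i / (1 + Σλ_ih_i)
Numerator: 0.086×390 + 0.16×424 + 0.65×337 = 320.4
Denominator: 1 + 0.086×2.38 + 0.16×5.1 + 0.65×5 = 5.271
R = 320.4/5.271 = 60.79 kJ/min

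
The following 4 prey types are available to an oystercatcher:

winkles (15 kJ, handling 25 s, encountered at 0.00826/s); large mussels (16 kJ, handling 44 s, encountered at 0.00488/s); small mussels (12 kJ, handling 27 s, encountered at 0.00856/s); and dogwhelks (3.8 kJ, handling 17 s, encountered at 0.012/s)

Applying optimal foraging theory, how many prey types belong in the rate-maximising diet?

Rank by E/h (kJ/s): winkles 0.6, small mussels 0.444, large mussels 0.364, dogwhelks 0.224. Include each in turn until the next type's E/h falls below the running intake rate.
Rate on top 1: 0.1027. small mussels: 0.444 > 0.1027 → include.
Rate on top 2: 0.1576. large mussels: 0.364 > 0.1576 → include.
Rate on top 3: 0.1844. dogwhelks: 0.224 > 0.1844 → include.
Optimal diet: winkles, small mussels, large mussels, dogwhelks — 4 of 4 types.

4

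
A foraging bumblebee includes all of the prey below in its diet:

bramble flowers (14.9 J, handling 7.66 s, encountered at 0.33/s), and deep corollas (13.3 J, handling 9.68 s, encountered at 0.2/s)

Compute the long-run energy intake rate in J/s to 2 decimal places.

1.39 J/s

R = (0.33×14.9 + 0.2×13.3) / (1 + 0.33×7.66 + 0.2×9.68) = 7.577/5.464 = 1.387 J/s.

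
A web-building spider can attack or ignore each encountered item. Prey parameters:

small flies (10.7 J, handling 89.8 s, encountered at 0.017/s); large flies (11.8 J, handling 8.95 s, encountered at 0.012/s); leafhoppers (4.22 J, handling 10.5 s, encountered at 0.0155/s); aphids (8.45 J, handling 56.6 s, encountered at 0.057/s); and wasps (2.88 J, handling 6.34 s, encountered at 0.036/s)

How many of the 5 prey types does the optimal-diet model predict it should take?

3

Rank by E/h (J/s): large flies 1.32, wasps 0.454, leafhoppers 0.402, aphids 0.149, small flies 0.119. Include each in turn until the next type's E/h falls below the running intake rate.
Rate on top 1: 0.1279. wasps: 0.454 > 0.1279 → include.
Rate on top 2: 0.1836. leafhoppers: 0.402 > 0.1836 → include.
Rate on top 3: 0.2073. aphids: 0.149 < 0.2073 → exclude; stop.
Optimal diet: large flies, wasps, leafhoppers — 3 of 5 types.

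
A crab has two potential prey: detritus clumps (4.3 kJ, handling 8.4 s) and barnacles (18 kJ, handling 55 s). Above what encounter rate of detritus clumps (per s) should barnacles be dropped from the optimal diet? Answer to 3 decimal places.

At the threshold, the rate on detritus clumps alone equals the profitability of barnacles: λ·4.3/(1 + λ·8.4) = 18/55 = 0.3273.
Rearranging, λ(4.3 − 0.3273×8.4) = 0.3273, so λ = 0.3273/1.551 = 0.211 per s.

0.211 per s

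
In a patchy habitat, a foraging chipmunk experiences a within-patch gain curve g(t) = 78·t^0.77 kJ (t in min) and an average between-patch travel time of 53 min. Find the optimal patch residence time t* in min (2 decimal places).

177.43 min

Optimal t* satisfies g'(t*) = g(t*)/(T + t*).
g'(t) = 0.77·78·t^-0.23. Setting 0.77·78·t^-0.23 = 78·t^0.77/(53+t) gives 0.77(53+t) = t, so 0.23·t = 0.77×53.
t* = 0.77×53/0.23 = 177.4 min.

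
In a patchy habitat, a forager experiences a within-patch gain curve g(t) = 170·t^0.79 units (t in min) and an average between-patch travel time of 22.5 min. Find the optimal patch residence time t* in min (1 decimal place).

84.6 min

Maximise g(t)/(T+t): set derivative to zero → g'(t)(T+t) = g(t).
g'(t) = 0.79·170·t^-0.21. Setting 0.79·170·t^-0.21 = 170·t^0.79/(22.5+t) gives 0.79(22.5+t) = t, so 0.21·t = 0.79×22.5.
t* = 0.79×22.5/0.21 = 84.64 min.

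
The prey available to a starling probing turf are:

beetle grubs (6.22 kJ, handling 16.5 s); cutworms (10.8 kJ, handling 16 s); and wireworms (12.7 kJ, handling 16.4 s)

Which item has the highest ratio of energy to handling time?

wireworms

Profitability E/h (kJ/s): beetle grubs = 6.22/16.5 = 0.377, cutworms = 10.8/16 = 0.675, wireworms = 12.7/16.4 = 0.774.
Ranked: wireworms > cutworms > beetle grubs.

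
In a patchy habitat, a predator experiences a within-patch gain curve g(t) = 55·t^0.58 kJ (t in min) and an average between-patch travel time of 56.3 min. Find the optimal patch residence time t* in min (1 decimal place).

By the marginal value theorem, leave when the instantaneous gain rate g'(t) equals the habitat-wide average g(t)/(T + t).
g'(t) = 0.58·55·t^-0.42. Setting 0.58·55·t^-0.42 = 55·t^0.58/(56.3+t) gives 0.58(56.3+t) = t, so 0.42·t = 0.58×56.3.
t* = 0.58×56.3/0.42 = 77.75 min.

77.7 min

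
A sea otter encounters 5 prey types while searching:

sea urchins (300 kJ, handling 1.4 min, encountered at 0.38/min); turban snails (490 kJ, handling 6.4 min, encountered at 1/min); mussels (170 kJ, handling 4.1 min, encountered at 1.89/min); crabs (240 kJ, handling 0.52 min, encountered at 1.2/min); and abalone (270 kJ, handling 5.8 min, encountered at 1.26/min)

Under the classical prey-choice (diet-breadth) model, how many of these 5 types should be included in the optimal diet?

Profitabilities (E/h, kJ/min): crabs 462, sea urchins 214, turban snails 76.6, abalone 46.6, mussels 41.5. Add prey in this order while the next type's profitability exceeds the intake rate on those already taken.
Rate on top 1: 177.3. sea urchins: 214 > 177.3 → include.
Rate on top 2: 186.5. turban snails: 76.6 < 186.5 → exclude; stop.
Optimal diet: crabs, sea urchins — 2 of 5 types.

2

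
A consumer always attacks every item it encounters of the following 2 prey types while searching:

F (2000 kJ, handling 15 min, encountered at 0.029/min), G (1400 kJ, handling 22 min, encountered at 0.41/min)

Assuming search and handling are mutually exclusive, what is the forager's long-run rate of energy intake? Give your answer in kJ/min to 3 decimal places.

R = (0.029×2000 + 0.41×1400) / (1 + 0.029×15 + 0.41×22) = 632/10.46 = 60.45 kJ/min.

60.450 kJ/min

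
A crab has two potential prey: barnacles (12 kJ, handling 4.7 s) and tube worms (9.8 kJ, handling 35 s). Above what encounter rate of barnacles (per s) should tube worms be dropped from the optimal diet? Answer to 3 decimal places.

0.026 per s

At the threshold, the rate on barnacles alone equals the profitability of tube worms: λ·12/(1 + λ·4.7) = 9.8/35 = 0.28.
Rearranging, λ(12 − 0.28×4.7) = 0.28, so λ = 0.28/10.68 = 0.02621 per s.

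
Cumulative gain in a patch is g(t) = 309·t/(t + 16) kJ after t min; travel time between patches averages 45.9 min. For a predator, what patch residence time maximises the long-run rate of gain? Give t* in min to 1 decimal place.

27.1 min

By the marginal value theorem, leave when the instantaneous gain rate g'(t) equals the habitat-wide average g(t)/(T + t).
g'(t) = 309·16/(t + 16)². Setting 309·16/(t+16)² = 309t/[(t+16)(45.9+t)] gives 16(45.9+t) = t(t+16), so t² = 16×45.9 = 734.4.
t* = √734.4 = 27.1 min.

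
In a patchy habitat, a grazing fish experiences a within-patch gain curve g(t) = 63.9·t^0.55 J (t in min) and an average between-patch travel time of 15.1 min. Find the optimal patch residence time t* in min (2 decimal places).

18.46 min

By the marginal value theorem, leave when the instantaneous gain rate g'(t) equals the habitat-wide average g(t)/(T + t).
g'(t) = 0.55·63.9·t^-0.45. Setting 0.55·63.9·t^-0.45 = 63.9·t^0.55/(15.1+t) gives 0.55(15.1+t) = t, so 0.45·t = 0.55×15.1.
t* = 0.55×15.1/0.45 = 18.46 min.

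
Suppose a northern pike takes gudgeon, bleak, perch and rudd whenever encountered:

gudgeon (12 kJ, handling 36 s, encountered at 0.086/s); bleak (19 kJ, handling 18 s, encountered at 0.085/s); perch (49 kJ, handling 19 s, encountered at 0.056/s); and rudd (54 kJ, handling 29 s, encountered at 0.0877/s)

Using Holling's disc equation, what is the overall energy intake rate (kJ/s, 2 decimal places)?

1.10 kJ/s

Energy encountered per unit search time: 0.086×12 + 0.085×19 + 0.056×49 + 0.0877×54 = 10.13 kJ/s.
Handling time per unit search time: 0.086×36 + 0.085×18 + 0.056×19 + 0.0877×29 = 8.233.
Rate = 10.13/(1 + 8.233) = 1.097 kJ/s.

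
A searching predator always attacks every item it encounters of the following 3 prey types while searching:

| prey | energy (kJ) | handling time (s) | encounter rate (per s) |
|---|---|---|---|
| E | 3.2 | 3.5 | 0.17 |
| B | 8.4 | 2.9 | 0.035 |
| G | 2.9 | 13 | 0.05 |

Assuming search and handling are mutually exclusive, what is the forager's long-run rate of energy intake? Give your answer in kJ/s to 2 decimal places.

R = (0.17×3.2 + 0.035×8.4 + 0.05×2.9) / (1 + 0.17×3.5 + 0.035×2.9 + 0.05×13) = 0.983/2.346 = 0.4189 kJ/s.

0.42 kJ/s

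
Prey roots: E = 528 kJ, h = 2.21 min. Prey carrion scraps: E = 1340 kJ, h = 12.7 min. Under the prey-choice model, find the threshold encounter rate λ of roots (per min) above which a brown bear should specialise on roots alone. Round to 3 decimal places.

Drop carrion scraps once their profitability E₂/h₂ falls below the rate achievable on roots alone: E₂/h₂ = λE₁/(1 + λh₁).
Solve for λ: λE₁h₂ = E₂(1 + λh₁) → λ(E₁h₂ − E₂h₁) = E₂ → λ = E₂/(E₁h₂ − E₂h₁).
λ = 1340/(528×12.7 − 1340×2.21) = 1340/3744 = 0.3579 per min.

0.358 per min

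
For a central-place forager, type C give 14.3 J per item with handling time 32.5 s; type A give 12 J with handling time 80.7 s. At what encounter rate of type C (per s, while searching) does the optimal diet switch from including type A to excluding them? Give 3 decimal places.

0.016 per s

Drop type A once their profitability E₂/h₂ falls below the rate achievable on type C alone: E₂/h₂ = λE₁/(1 + λh₁).
Solve for λ: λE₁h₂ = E₂(1 + λh₁) → λ(E₁h₂ − E₂h₁) = E₂ → λ = E₂/(E₁h₂ − E₂h₁).
λ = 12/(14.3×80.7 − 12×32.5) = 12/764 = 0.01571 per s.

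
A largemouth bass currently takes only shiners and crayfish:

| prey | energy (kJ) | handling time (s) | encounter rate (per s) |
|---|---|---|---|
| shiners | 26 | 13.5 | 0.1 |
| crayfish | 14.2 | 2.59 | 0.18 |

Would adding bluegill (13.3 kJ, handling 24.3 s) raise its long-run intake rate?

No

Current rate: (0.1×26 + 0.18×14.2)/(1 + 0.1×13.5 + 0.18×2.59) = 1.831 kJ/s.
bluegill: E/h = 13.3/24.3 = 0.5473 kJ/s.
0.5473 < 1.831, so adding bluegill would lower the average — exclude it.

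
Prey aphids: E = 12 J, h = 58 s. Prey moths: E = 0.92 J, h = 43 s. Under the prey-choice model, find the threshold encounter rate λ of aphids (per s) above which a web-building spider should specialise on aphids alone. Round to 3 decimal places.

Drop moths once their profitability E₂/h₂ falls below the rate achievable on aphids alone: E₂/h₂ = λE₁/(1 + λh₁).
Solve for λ: λE₁h₂ = E₂(1 + λh₁) → λ(E₁h₂ − E₂h₁) = E₂ → λ = E₂/(E₁h₂ − E₂h₁).
λ = 0.92/(12×43 − 0.92×58) = 0.92/462.6 = 0.001989 per s.

0.002 per s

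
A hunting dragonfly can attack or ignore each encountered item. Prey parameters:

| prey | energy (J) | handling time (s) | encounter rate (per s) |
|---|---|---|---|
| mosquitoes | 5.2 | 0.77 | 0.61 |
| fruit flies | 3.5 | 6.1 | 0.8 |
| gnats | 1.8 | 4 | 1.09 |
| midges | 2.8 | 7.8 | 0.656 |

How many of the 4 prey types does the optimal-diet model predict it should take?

1

Profitabilities (E/h, J/s): mosquitoes 6.75, fruit flies 0.574, gnats 0.45, midges 0.359. Add prey in this order while the next type's profitability exceeds the intake rate on those already taken.
Rate on top 1: 2.158. fruit flies: 0.574 < 2.158 → exclude; stop.
Optimal diet: mosquitoes — 1 of 4 types.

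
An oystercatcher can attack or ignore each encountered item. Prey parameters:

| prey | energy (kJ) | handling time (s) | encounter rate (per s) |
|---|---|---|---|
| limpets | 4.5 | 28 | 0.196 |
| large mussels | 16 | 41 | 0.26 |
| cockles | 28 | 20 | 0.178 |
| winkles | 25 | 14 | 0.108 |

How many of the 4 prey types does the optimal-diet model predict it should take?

2

E/h in descending order: winkles 1.79, cockles 1.4, large mussels 0.39, limpets 0.161 kJ/s. The optimal diet is the largest prefix of this list for which every included type satisfies E_i/h_i > R on the types above it.
Rate on top 1: 1.075. cockles: 1.4 > 1.075 → include.
Rate on top 2: 1.265. large mussels: 0.39 < 1.265 → exclude; stop.
Optimal diet: winkles, cockles — 2 of 4 types.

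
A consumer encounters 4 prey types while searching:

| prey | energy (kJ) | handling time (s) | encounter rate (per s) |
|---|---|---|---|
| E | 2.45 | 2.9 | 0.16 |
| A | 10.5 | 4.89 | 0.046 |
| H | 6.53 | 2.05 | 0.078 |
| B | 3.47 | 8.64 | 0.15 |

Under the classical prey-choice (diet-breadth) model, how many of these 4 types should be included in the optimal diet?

3

Profitabilities (E/h, kJ/s): H 3.19, A 2.15, E 0.845, B 0.402. Add prey in this order while the next type's profitability exceeds the intake rate on those already taken.
Rate on top 1: 0.4391. A: 2.15 > 0.4391 → include.
Rate on top 2: 0.7166. E: 0.845 > 0.7166 → include.
Rate on top 3: 0.7488. B: 0.402 < 0.7488 → exclude; stop.
Optimal diet: H, A, E — 3 of 4 types.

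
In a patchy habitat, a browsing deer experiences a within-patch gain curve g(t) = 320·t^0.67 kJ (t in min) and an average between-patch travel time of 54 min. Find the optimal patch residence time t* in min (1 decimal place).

109.6 min

Optimal t* satisfies g'(t*) = g(t*)/(T + t*).
g'(t) = 0.67·320·t^-0.33. Setting 0.67·320·t^-0.33 = 320·t^0.67/(54+t) gives 0.67(54+t) = t, so 0.33·t = 0.67×54.
t* = 0.67×54/0.33 = 109.6 min.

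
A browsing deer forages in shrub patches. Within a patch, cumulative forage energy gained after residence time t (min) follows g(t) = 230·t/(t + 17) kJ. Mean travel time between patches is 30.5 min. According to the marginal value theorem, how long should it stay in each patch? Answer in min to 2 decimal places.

22.77 min

By the marginal value theorem, leave when the instantaneous gain rate g'(t) equals the habitat-wide average g(t)/(T + t).
g'(t) = 230·17/(t + 17)². Setting 230·17/(t+17)² = 230t/[(t+17)(30.5+t)] gives 17(30.5+t) = t(t+17), so t² = 17×30.5 = 518.5.
t* = √518.5 = 22.77 min.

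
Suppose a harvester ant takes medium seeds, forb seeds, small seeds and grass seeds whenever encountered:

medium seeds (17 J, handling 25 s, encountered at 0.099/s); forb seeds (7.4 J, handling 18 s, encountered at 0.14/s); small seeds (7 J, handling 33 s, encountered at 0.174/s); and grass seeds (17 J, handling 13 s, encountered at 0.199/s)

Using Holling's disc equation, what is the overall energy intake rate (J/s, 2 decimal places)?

R = Σλ_iE_i / (1 + Σλ_ih_i)
Numerator: 0.099×17 + 0.14×7.4 + 0.174×7 + 0.199×17 = 7.32
Denominator: 1 + 0.099×25 + 0.14×18 + 0.174×33 + 0.199×13 = 14.32
R = 7.32/14.32 = 0.511 J/s

0.51 J/s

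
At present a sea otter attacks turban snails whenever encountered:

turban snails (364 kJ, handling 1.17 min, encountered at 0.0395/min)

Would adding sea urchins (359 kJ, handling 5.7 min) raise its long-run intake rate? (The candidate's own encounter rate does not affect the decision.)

Yes

Current rate: (0.0395×364)/(1 + 0.0395×1.17) = 13.74 kJ/min.
sea urchins: E/h = 359/5.7 = 62.98 kJ/min.
Since 62.98 > R, including sea urchins increases the long-run rate.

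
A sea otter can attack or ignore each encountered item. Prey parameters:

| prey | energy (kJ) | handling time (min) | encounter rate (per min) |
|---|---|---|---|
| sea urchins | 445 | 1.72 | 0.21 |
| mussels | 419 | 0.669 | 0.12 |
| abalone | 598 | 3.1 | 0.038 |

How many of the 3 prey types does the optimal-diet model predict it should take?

E/h in descending order: mussels 626, sea urchins 259, abalone 193 kJ/min. The optimal diet is the largest prefix of this list for which every included type satisfies E_i/h_i > R on the types above it.
Rate on top 1: 46.54. sea urchins: 259 > 46.54 → include.
Rate on top 2: 99.71. abalone: 193 > 99.71 → include.
Optimal diet: mussels, sea urchins, abalone — 3 of 3 types.

3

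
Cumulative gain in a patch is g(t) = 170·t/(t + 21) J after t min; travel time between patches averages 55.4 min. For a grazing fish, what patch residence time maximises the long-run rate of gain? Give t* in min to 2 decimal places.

34.11 min

Optimal t* satisfies g'(t*) = g(t*)/(T + t*).
g'(t) = 170·21/(t + 21)². Setting 170·21/(t+21)² = 170t/[(t+21)(55.4+t)] gives 21(55.4+t) = t(t+21), so t² = 21×55.4 = 1163.
t* = √1163 = 34.11 min.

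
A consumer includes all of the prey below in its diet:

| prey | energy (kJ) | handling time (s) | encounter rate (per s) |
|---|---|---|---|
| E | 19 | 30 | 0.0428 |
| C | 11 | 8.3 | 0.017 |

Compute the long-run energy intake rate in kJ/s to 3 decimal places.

0.412 kJ/s

Energy encountered per unit search time: 0.0428×19 + 0.017×11 = 1 kJ/s.
Handling time per unit search time: 0.0428×30 + 0.017×8.3 = 1.425.
Rate = 1/(1 + 1.425) = 0.4124 kJ/s.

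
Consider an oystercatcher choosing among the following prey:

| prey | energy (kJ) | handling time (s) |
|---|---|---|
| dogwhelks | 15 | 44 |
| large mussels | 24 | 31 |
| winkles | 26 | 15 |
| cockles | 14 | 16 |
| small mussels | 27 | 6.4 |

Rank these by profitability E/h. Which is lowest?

dogwhelks

In descending order of E/h:
small mussels: 27/6.4 = 4.22 kJ/s
winkles: 26/15 = 1.73 kJ/s
cockles: 14/16 = 0.875 kJ/s
large mussels: 24/31 = 0.774 kJ/s
dogwhelks: 15/44 = 0.341 kJ/s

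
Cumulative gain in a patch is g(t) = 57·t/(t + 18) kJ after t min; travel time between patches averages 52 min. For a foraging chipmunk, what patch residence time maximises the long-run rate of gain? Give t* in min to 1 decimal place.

By the marginal value theorem, leave when the instantaneous gain rate g'(t) equals the habitat-wide average g(t)/(T + t).
g'(t) = 57·18/(t + 18)². Setting 57·18/(t+18)² = 57t/[(t+18)(52+t)] gives 18(52+t) = t(t+18), so t² = 18×52 = 936.
t* = √936 = 30.59 min.

30.6 min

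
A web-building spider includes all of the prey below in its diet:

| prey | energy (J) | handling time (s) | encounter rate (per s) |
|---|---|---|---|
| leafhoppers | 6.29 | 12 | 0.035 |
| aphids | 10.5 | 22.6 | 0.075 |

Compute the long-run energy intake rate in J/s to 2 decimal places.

0.32 J/s

R = Σλ_iE_i / (1 + Σλ_ih_i)
Numerator: 0.035×6.29 + 0.075×10.5 = 1.008
Denominator: 1 + 0.035×12 + 0.075×22.6 = 3.115
R = 1.008/3.115 = 0.3235 J/s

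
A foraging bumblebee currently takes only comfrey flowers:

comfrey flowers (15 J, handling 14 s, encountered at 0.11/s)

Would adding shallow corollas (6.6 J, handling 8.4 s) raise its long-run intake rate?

Yes

Current rate: (0.11×15)/(1 + 0.11×14) = 0.6496 J/s.
Profitability of shallow corollas: 6.6/8.4 = 0.7857 J/s.
0.7857 > 0.6496, so adding shallow corollas raises the average — include it.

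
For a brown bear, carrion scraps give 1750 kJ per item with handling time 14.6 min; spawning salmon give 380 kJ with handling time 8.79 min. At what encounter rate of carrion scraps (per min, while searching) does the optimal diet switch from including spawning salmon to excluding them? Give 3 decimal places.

Drop spawning salmon once their profitability E₂/h₂ falls below the rate achievable on carrion scraps alone: E₂/h₂ = λE₁/(1 + λh₁).
Solve for λ: λE₁h₂ = E₂(1 + λh₁) → λ(E₁h₂ − E₂h₁) = E₂ → λ = E₂/(E₁h₂ − E₂h₁).
λ = 380/(1750×8.79 − 380×14.6) = 380/9834 = 0.03864 per min.

0.039 per min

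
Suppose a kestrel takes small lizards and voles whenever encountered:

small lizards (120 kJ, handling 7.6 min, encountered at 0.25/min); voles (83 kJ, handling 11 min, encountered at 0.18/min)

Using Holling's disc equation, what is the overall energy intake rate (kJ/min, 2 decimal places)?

9.21 kJ/min

R = Σλ_iE_i / (1 + Σλ_ih_i)
Numerator: 0.25×120 + 0.18×83 = 44.94
Denominator: 1 + 0.25×7.6 + 0.18×11 = 4.88
R = 44.94/4.88 = 9.209 kJ/min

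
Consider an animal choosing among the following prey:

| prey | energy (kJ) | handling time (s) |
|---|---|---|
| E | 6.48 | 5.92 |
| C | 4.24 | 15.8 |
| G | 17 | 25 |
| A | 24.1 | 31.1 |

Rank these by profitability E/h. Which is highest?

In descending order of E/h:
E: 6.48/5.92 = 1.09 kJ/s
A: 24.1/31.1 = 0.775 kJ/s
G: 17/25 = 0.68 kJ/s
C: 4.24/15.8 = 0.268 kJ/s

E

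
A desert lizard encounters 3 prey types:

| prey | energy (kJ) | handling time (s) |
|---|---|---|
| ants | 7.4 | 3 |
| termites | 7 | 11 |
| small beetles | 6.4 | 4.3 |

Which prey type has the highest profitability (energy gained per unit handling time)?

ants

Profitability E/h (kJ/s): ants = 7.4/3 = 2.47, termites = 7/11 = 0.636, small beetles = 6.4/4.3 = 1.49.
Ranked: ants > small beetles > termites.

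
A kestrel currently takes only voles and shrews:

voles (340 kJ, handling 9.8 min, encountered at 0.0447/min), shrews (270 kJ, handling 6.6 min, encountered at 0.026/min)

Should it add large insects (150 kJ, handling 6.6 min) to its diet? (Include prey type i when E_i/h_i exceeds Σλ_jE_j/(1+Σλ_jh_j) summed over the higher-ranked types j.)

Yes

On voles and shrews alone, R = ΣλE/(1+Σλh) = 22.22/1.61 = 13.8 kJ/min.
large insects: E/h = 150/6.6 = 22.73 kJ/min.
22.73 > 13.8, so adding large insects raises the average — include it.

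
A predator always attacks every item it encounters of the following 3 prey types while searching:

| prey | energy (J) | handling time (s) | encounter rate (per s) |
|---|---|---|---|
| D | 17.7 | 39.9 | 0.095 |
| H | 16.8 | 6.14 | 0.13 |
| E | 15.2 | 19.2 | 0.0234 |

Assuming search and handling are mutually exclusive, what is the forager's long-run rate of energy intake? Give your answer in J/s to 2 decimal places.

Energy encountered per unit search time: 0.095×17.7 + 0.13×16.8 + 0.0234×15.2 = 4.221 J/s.
Handling time per unit search time: 0.095×39.9 + 0.13×6.14 + 0.0234×19.2 = 5.038.
Rate = 4.221/(1 + 5.038) = 0.6991 J/s.

0.70 J/s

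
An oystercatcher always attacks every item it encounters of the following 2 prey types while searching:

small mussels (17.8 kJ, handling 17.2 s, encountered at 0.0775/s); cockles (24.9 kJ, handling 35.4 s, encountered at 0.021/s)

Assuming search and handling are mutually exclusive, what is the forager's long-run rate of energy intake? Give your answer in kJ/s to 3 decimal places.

0.618 kJ/s

Energy encountered per unit search time: 0.0775×17.8 + 0.021×24.9 = 1.902 kJ/s.
Handling time per unit search time: 0.0775×17.2 + 0.021×35.4 = 2.076.
Rate = 1.902/(1 + 2.076) = 0.6184 kJ/s.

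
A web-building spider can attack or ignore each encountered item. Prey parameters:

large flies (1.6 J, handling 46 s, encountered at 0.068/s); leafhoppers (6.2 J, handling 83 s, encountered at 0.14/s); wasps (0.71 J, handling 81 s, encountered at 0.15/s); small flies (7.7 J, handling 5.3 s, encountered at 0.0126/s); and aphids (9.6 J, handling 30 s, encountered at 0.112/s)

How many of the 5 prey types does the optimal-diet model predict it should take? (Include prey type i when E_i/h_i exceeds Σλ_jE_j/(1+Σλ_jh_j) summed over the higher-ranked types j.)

Rank by E/h (J/s): small flies 1.45, aphids 0.32, leafhoppers 0.0747, large flies 0.0348, wasps 0.00877. Include each in turn until the next type's E/h falls below the running intake rate.
Rate on top 1: 0.09095. aphids: 0.32 > 0.09095 → include.
Rate on top 2: 0.2648. leafhoppers: 0.0747 < 0.2648 → exclude; stop.
Optimal diet: small flies, aphids — 2 of 5 types.

2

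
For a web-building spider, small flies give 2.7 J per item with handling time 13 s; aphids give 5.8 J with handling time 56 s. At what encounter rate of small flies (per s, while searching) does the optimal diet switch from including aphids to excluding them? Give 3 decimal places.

At the threshold, the rate on small flies alone equals the profitability of aphids: λ·2.7/(1 + λ·13) = 5.8/56 = 0.1036.
Rearranging, λ(2.7 − 0.1036×13) = 0.1036, so λ = 0.1036/1.354 = 0.07652 per s.

0.077 per s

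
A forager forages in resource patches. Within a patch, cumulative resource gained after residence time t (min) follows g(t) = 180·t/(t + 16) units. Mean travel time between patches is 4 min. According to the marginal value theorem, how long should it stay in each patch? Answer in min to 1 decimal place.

Optimal t* satisfies g'(t*) = g(t*)/(T + t*).
g'(t) = 180·16/(t + 16)². Setting 180·16/(t+16)² = 180t/[(t+16)(4+t)] gives 16(4+t) = t(t+16), so t² = 16×4 = 64.
t* = √64 = 8 min.

8.0 min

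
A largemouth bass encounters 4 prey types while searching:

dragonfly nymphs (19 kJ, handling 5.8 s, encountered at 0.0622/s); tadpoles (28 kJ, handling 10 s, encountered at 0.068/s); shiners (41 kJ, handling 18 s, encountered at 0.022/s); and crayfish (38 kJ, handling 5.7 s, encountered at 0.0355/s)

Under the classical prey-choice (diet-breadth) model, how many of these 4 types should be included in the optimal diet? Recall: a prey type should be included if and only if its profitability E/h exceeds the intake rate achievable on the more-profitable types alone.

4

Profitabilities (E/h, kJ/s): crayfish 6.67, dragonfly nymphs 3.28, tadpoles 2.8, shiners 2.28. Add prey in this order while the next type's profitability exceeds the intake rate on those already taken.
Rate on top 1: 1.122. dragonfly nymphs: 3.28 > 1.122 → include.
Rate on top 2: 1.619. tadpoles: 2.8 > 1.619 → include.
Rate on top 3: 1.977. shiners: 2.28 > 1.977 → include.
Optimal diet: crayfish, dragonfly nymphs, tadpoles, shiners — 4 of 4 types.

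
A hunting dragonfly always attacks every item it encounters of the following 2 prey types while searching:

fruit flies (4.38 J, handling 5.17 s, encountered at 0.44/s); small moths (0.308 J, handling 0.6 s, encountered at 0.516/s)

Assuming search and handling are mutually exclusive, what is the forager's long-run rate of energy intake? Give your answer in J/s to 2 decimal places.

Energy encountered per unit search time: 0.44×4.38 + 0.516×0.308 = 2.086 J/s.
Handling time per unit search time: 0.44×5.17 + 0.516×0.6 = 2.584.
Rate = 2.086/(1 + 2.584) = 0.582 J/s.

0.58 J/s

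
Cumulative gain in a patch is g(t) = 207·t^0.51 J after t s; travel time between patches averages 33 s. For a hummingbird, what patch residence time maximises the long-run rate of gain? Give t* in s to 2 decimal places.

34.35 s

Optimal t* satisfies g'(t*) = g(t*)/(T + t*).
g'(t) = 0.51·207·t^-0.49. Setting 0.51·207·t^-0.49 = 207·t^0.51/(33+t) gives 0.51(33+t) = t, so 0.49·t = 0.51×33.
t* = 0.51×33/0.49 = 34.35 s.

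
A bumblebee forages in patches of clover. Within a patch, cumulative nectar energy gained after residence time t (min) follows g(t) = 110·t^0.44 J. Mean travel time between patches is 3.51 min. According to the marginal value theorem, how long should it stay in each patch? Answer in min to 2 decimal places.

By the marginal value theorem, leave when the instantaneous gain rate g'(t) equals the habitat-wide average g(t)/(T + t).
g'(t) = 0.44·110·t^-0.56. Setting 0.44·110·t^-0.56 = 110·t^0.44/(3.51+t) gives 0.44(3.51+t) = t, so 0.56·t = 0.44×3.51.
t* = 0.44×3.51/0.56 = 2.758 min.

2.76 min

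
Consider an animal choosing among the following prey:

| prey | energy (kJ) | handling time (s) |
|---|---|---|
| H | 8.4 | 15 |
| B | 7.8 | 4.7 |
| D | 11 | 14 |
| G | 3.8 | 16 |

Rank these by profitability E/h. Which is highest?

In descending order of E/h:
B: 7.8/4.7 = 1.66 kJ/s
D: 11/14 = 0.786 kJ/s
H: 8.4/15 = 0.56 kJ/s
G: 3.8/16 = 0.237 kJ/s

B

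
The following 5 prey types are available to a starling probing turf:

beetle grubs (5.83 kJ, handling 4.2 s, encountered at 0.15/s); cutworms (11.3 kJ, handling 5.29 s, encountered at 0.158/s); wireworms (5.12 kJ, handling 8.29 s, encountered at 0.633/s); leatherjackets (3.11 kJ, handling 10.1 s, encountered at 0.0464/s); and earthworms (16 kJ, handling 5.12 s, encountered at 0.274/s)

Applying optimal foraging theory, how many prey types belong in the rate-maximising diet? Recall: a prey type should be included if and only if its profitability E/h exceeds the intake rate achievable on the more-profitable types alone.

2

E/h in descending order: earthworms 3.12, cutworms 2.14, beetle grubs 1.39, wireworms 0.618, leatherjackets 0.308 kJ/s. The optimal diet is the largest prefix of this list for which every included type satisfies E_i/h_i > R on the types above it.
Rate on top 1: 1.824. cutworms: 2.14 > 1.824 → include.
Rate on top 2: 1.905. beetle grubs: 1.39 < 1.905 → exclude; stop.
Optimal diet: earthworms, cutworms — 2 of 5 types.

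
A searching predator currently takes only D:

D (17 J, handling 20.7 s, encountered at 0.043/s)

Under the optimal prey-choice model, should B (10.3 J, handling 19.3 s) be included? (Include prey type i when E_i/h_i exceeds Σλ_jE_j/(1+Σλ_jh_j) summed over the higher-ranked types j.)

On D alone, R = ΣλE/(1+Σλh) = 0.731/1.89 = 0.3868 J/s.
Profitability of B: 10.3/19.3 = 0.5337 J/s.
Since 0.5337 > R, including B increases the long-run rate.

Yes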